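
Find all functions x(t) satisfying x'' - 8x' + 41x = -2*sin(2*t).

Characteristic equation r² - 8r + 41 = 0 has discriminant (-8)² - 4·(41) = -100 < 0, so r = 4 ± 5i.
Hence x_h = C1*cos(5*t)*exp(4*t) + C2*exp(4*t)*sin(5*t).
Try x_p = A*cos(2*t) + B*sin(2*t). Substituting and equating the coefficients of cos(2t) and sin(2t) gives A = -32/1625, B = -74/1625, so x_p = -74*sin(2*t)/1625 - 32*cos(2*t)/1625.

x = -74*sin(2*t)/1625 - 32*cos(2*t)/1625 + C1*cos(5*t)*exp(4*t) + C2*exp(4*t)*sin(5*t)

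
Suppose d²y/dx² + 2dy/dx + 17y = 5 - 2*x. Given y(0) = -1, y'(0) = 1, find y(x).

Characteristic equation r² + 2r + 17 = 0 has discriminant (2)² - 4·(17) = -64 < 0, so r = -1 ± 4i.
Hence y_h = C1*cos(4*x)*exp(-x) + C2*exp(-x)*sin(4*x).
For the particular solution try y_p = A0 + A1*x. Substituting and matching coefficients of each power of x gives A0 = 89/289, A1 = -2/17, so y_p = 89/289 - 2*x/17.
General solution: y = 89/289 - 2*x/17 + C1*cos(4*x)*exp(-x) + C2*exp(-x)*sin(4*x).
Apply the initial conditions: y(0) = 89/289 + C1 = -1 and y'(0) = -2/17 - C1 + 4*C2 = 1. Solving gives C1 = -378/289, C2 = -55/1156.

y = 89/289 - 2*x/17 - 378*cos(4*x)*exp(-x)/289 - 55*exp(-x)*sin(4*x)/1156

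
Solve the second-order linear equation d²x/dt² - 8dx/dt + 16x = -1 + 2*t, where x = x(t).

x = t/8 + C1*exp(4*t) + C2*t*exp(4*t)

Characteristic equation r² - 8r + 16 = 0 has discriminant (-8)² - 4·(16) = 0, so r = 4 is a repeated root.
Hence x_h = (C1 + C2*t)*exp(4*t).
For the particular solution try x_p = A0 + A1*t. Substituting and matching coefficients of each power of t gives A0 = 0, A1 = 1/8, so x_p = t/8.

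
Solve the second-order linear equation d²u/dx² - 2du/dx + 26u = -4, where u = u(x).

Characteristic equation r² - 2r + 26 = 0 has discriminant (-2)² - 4·(26) = -100 < 0, so r = 1 ± 5i.
Hence u_h = C1*cos(5*x)*exp(x) + C2*exp(x)*sin(5*x).
For the particular solution try u_p = A0. Substituting and matching coefficients of each power of x gives A0 = -2/13, so u_p = -2/13.

u = -2/13 + C1*cos(5*x)*exp(x) + C2*exp(x)*sin(5*x)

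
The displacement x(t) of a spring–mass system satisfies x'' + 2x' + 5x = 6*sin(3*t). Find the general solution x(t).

x = -9*cos(3*t)/13 - 6*sin(3*t)/13 + C1*cos(2*t)*exp(-t) + C2*exp(-t)*sin(2*t)

Characteristic equation r² + 2r + 5 = 0 has discriminant (2)² - 4·(5) = -16 < 0, so r = -1 ± 2i.
Hence x_h = C1*cos(2*t)*exp(-t) + C2*exp(-t)*sin(2*t).
Try x_p = A*cos(3*t) + B*sin(3*t). Substituting and equating the coefficients of cos(3t) and sin(3t) gives A = -9/13, B = -6/13, so x_p = -9*cos(3*t)/13 - 6*sin(3*t)/13.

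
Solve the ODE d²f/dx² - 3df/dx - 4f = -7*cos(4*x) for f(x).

f = 21*sin(4*x)/136 + 35*cos(4*x)/136 + C1*exp(4*x) + C2*exp(-x)

Characteristic equation r² - 3r - 4 = 0 factors as (r - 4)(r + 1) = 0, so r = 4, -1.
Hence f_h = C1*exp(4*x) + C2*exp(-x).
Try f_p = A*cos(4*x) + B*sin(4*x). Substituting and equating the coefficients of cos(4x) and sin(4x) gives A = 35/136, B = 21/136, so f_p = 21*sin(4*x)/136 + 35*cos(4*x)/136.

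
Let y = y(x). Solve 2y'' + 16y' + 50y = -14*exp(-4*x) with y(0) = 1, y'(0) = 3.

y = -7*exp(-4*x)/9 + 7*exp(-4*x)*sin(3*x)/3 + 16*cos(3*x)*exp(-4*x)/9

Divide through by 2: y'' + 8y' + 25y = -7*exp(-4*x).
Characteristic equation r² + 8r + 25 = 0 has discriminant (8)² - 4·(25) = -36 < 0, so r = -4 ± 3i.
Hence y_h = C1*cos(3*x)*exp(-4*x) + C2*exp(-4*x)*sin(3*x).
Try y_p = A*exp(-4*x). Substituting into the equation and dividing by exp(-4*x) gives A = -7/9, so y_p = -7*exp(-4*x)/9.
General solution: y = -7*exp(-4*x)/9 + C1*cos(3*x)*exp(-4*x) + C2*exp(-4*x)*sin(3*x).
Apply the initial conditions: y(0) = -7/9 + C1 = 1 and y'(0) = 28/9 - 4*C1 + 3*C2 = 3. Solving gives C1 = 16/9, C2 = 7/3.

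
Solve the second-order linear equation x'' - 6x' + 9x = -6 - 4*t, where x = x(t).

x = -26/27 - 4*t/9 + C1*exp(3*t) + C2*t*exp(3*t)

Characteristic equation r² - 6r + 9 = 0 has discriminant (-6)² - 4·(9) = 0, so r = 3 is a repeated root.
Hence x_h = (C1 + C2*t)*exp(3*t).
For the particular solution try x_p = A0 + A1*t. Substituting and matching coefficients of each power of t gives A0 = -26/27, A1 = -4/9, so x_p = -26/27 - 4*t/9.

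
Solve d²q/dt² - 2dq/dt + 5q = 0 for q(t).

q = C1*cos(2*t)*exp(t) + C2*exp(t)*sin(2*t)

Characteristic equation r² - 2r + 5 = 0 has discriminant (-2)² - 4·(5) = -16 < 0, so r = 1 ± 2i.
Hence q_h = C1*cos(2*t)*exp(t) + C2*exp(t)*sin(2*t).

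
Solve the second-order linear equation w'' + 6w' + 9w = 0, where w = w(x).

w = C1*exp(-3*x) + C2*x*exp(-3*x)

Characteristic equation r² + 6r + 9 = 0 has discriminant (6)² - 4·(9) = 0, so r = -3 is a repeated root.
Hence w_h = (C1 + C2*x)*exp(-3*x).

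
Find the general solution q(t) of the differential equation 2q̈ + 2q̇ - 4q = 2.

q = -1/2 + C1*exp(t) + C2*exp(-2*t)

Divide through by 2: q'' + q' - 2q = 1.
Characteristic equation r² + r - 2 = 0 factors as (r - 1)(r + 2) = 0, so r = 1, -2.
Hence q_h = C1*exp(t) + C2*exp(-2*t).
For the particular solution try q_p = A0. Substituting and matching coefficients of each power of t gives A0 = -1/2, so q_p = -1/2.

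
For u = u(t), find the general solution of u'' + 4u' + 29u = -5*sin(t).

u = -7*sin(t)/40 + cos(t)/40 + C1*cos(5*t)*exp(-2*t) + C2*exp(-2*t)*sin(5*t)

Characteristic equation r² + 4r + 29 = 0 has discriminant (4)² - 4·(29) = -100 < 0, so r = -2 ± 5i.
Hence u_h = C1*cos(5*t)*exp(-2*t) + C2*exp(-2*t)*sin(5*t).
Try u_p = A*cos(t) + B*sin(t). Substituting and equating the coefficients of cos(t) and sin(t) gives A = 1/40, B = -7/40, so u_p = -7*sin(t)/40 + cos(t)/40.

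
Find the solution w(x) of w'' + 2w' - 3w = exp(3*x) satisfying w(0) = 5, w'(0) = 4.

w = exp(3*x)/12 + 7*exp(-3*x)/24 + 37*exp(x)/8

Characteristic equation r² + 2r - 3 = 0 factors as (r - 1)(r + 3) = 0, so r = 1, -3.
Hence w_h = C1*exp(x) + C2*exp(-3*x).
Try w_p = A*exp(3*x). Substituting into the equation and dividing by exp(3*x) gives A = 1/12, so w_p = exp(3*x)/12.
General solution: w = exp(3*x)/12 + C1*exp(x) + C2*exp(-3*x).
Apply the initial conditions: w(0) = 1/12 + C1 + C2 = 5 and w'(0) = 1/4 + C1 - 3*C2 = 4. Solving gives C1 = 37/8, C2 = 7/24.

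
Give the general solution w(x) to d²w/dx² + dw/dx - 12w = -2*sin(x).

Characteristic equation r² + r - 12 = 0 factors as (r - 3)(r + 4) = 0, so r = 3, -4.
Hence w_h = C1*exp(3*x) + C2*exp(-4*x).
Try w_p = A*cos(x) + B*sin(x). Substituting and equating the coefficients of cos(x) and sin(x) gives A = 1/85, B = 13/85, so w_p = cos(x)/85 + 13*sin(x)/85.

w = cos(x)/85 + 13*sin(x)/85 + C1*exp(3*x) + C2*exp(-4*x)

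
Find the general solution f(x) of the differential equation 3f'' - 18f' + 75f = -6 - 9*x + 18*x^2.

f = -1568/15625 - 3*x/625 + 6*x**2/25 + C1*cos(4*x)*exp(3*x) + C2*exp(3*x)*sin(4*x)

Divide through by 3: f'' - 6f' + 25f = -2 - 3*x + 6*x^2.
Characteristic equation r² - 6r + 25 = 0 has discriminant (-6)² - 4·(25) = -64 < 0, so r = 3 ± 4i.
Hence f_h = C1*cos(4*x)*exp(3*x) + C2*exp(3*x)*sin(4*x).
For the particular solution try f_p = A0 + A1*x + A2*x^2. Substituting and matching coefficients of each power of x gives A0 = -1568/15625, A1 = -3/625, A2 = 6/25, so f_p = -1568/15625 - 3*x/625 + 6*x^2/25.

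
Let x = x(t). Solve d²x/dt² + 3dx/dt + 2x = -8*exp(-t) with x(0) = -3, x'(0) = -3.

Characteristic equation r² + 3r + 2 = 0 factors as (r + 1)(r + 2) = 0, so r = -1, -2.
Hence x_h = C1*exp(-t) + C2*exp(-2*t).
Since exp(-t) solves the homogeneous equation (r = -1 is a root of multiplicity 1), multiply the trial by t. Try x_p = A*t*exp(-t). Substituting into the equation and dividing by exp(-t) gives A = -8, so x_p = -8*t*exp(-t).
General solution: x = C1*exp(-t) + C2*exp(-2*t) - 8*t*exp(-t).
Apply the initial conditions: x(0) = C1 + C2 = -3 and x'(0) = -8 - C1 - 2*C2 = -3. Solving gives C1 = -1, C2 = -2.

x = -exp(-t) - 2*exp(-2*t) - 8*t*exp(-t)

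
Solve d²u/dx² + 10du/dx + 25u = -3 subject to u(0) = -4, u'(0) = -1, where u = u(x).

Characteristic equation r² + 10r + 25 = 0 has discriminant (10)² - 4·(25) = 0, so r = -5 is a repeated root.
Hence u_h = (C1 + C2*x)*exp(-5*x).
For the particular solution try u_p = A0. Substituting and matching coefficients of each power of x gives A0 = -3/25, so u_p = -3/25.
General solution: u = -3/25 + C1*exp(-5*x) + C2*x*exp(-5*x).
Apply the initial conditions: u(0) = -3/25 + C1 = -4 and u'(0) = C2 - 5*C1 = -1. Solving gives C1 = -97/25, C2 = -102/5.

u = -3/25 - 97*exp(-5*x)/25 - 102*x*exp(-5*x)/5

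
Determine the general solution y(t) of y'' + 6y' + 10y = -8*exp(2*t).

Characteristic equation r² + 6r + 10 = 0 has discriminant (6)² - 4·(10) = -4 < 0, so r = -3 ± i.
Hence y_h = C1*cos(t)*exp(-3*t) + C2*exp(-3*t)*sin(t).
Try y_p = A*exp(2*t). Substituting into the equation and dividing by exp(2*t) gives A = -4/13, so y_p = -4*exp(2*t)/13.

y = -4*exp(2*t)/13 + C1*cos(t)*exp(-3*t) + C2*exp(-3*t)*sin(t)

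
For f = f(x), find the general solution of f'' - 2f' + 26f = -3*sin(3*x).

f = -51*sin(3*x)/325 - 18*cos(3*x)/325 + C1*cos(5*x)*exp(x) + C2*exp(x)*sin(5*x)

Characteristic equation r² - 2r + 26 = 0 has discriminant (-2)² - 4·(26) = -100 < 0, so r = 1 ± 5i.
Hence f_h = C1*cos(5*x)*exp(x) + C2*exp(x)*sin(5*x).
Try f_p = A*cos(3*x) + B*sin(3*x). Substituting and equating the coefficients of cos(3x) and sin(3x) gives A = -18/325, B = -51/325, so f_p = -51*sin(3*x)/325 - 18*cos(3*x)/325.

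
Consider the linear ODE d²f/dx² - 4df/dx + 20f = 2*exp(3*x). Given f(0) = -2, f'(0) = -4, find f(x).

f = 2*exp(3*x)/17 - 36*cos(4*x)*exp(2*x)/17 - exp(2*x)*sin(4*x)/34

Characteristic equation r² - 4r + 20 = 0 has discriminant (-4)² - 4·(20) = -64 < 0, so r = 2 ± 4i.
Hence f_h = C1*cos(4*x)*exp(2*x) + C2*exp(2*x)*sin(4*x).
Try f_p = A*exp(3*x). Substituting into the equation and dividing by exp(3*x) gives A = 2/17, so f_p = 2*exp(3*x)/17.
General solution: f = 2*exp(3*x)/17 + C1*cos(4*x)*exp(2*x) + C2*exp(2*x)*sin(4*x).
Apply the initial conditions: f(0) = 2/17 + C1 = -2 and f'(0) = 6/17 + 2*C1 + 4*C2 = -4. Solving gives C1 = -36/17, C2 = -1/34.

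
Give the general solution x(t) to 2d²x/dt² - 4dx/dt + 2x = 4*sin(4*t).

Divide through by 2: x'' - 2x' + x = 2*sin(4*t).
Characteristic equation r² - 2r + 1 = 0 has discriminant (-2)² - 4·(1) = 0, so r = 1 is a repeated root.
Hence x_h = (C1 + C2*t)*exp(t).
Try x_p = A*cos(4*t) + B*sin(4*t). Substituting and equating the coefficients of cos(4t) and sin(4t) gives A = 16/289, B = -30/289, so x_p = -30*sin(4*t)/289 + 16*cos(4*t)/289.

x = -30*sin(4*t)/289 + 16*cos(4*t)/289 + C1*exp(t) + C2*t*exp(t)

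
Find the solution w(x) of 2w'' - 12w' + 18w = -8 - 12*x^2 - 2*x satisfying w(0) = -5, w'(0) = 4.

w = -26/27 - x - 109*exp(3*x)/27 - 2*x**2/3 + 154*x*exp(3*x)/9

Divide through by 2: w'' - 6w' + 9w = -4 - x - 6*x^2.
Characteristic equation r² - 6r + 9 = 0 has discriminant (-6)² - 4·(9) = 0, so r = 3 is a repeated root.
Hence w_h = (C1 + C2*x)*exp(3*x).
For the particular solution try w_p = A0 + A1*x + A2*x^2. Substituting and matching coefficients of each power of x gives A0 = -26/27, A1 = -1, A2 = -2/3, so w_p = -26/27 - x - 2*x^2/3.
General solution: w = -26/27 - x - 2*x^2/3 + C1*exp(3*x) + C2*x*exp(3*x).
Apply the initial conditions: w(0) = -26/27 + C1 = -5 and w'(0) = -1 + C2 + 3*C1 = 4. Solving gives C1 = -109/27, C2 = 154/9.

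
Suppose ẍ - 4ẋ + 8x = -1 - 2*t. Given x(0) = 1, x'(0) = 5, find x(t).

x = -1/4 - t/4 + 5*cos(2*t)*exp(2*t)/4 + 11*exp(2*t)*sin(2*t)/8

Characteristic equation r² - 4r + 8 = 0 has discriminant (-4)² - 4·(8) = -16 < 0, so r = 2 ± 2i.
Hence x_h = C1*cos(2*t)*exp(2*t) + C2*exp(2*t)*sin(2*t).
For the particular solution try x_p = A0 + A1*t. Substituting and matching coefficients of each power of t gives A0 = -1/4, A1 = -1/4, so x_p = -1/4 - t/4.
General solution: x = -1/4 - t/4 + C1*cos(2*t)*exp(2*t) + C2*exp(2*t)*sin(2*t).
Apply the initial conditions: x(0) = -1/4 + C1 = 1 and x'(0) = -1/4 + 2*C1 + 2*C2 = 5. Solving gives C1 = 5/4, C2 = 11/8.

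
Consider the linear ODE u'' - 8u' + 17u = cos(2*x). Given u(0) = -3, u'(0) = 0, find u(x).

Characteristic equation r² - 8r + 17 = 0 has discriminant (-8)² - 4·(17) = -4 < 0, so r = 4 ± i.
Hence u_h = C1*cos(x)*exp(4*x) + C2*exp(4*x)*sin(x).
Try u_p = A*cos(2*x) + B*sin(2*x). Substituting and equating the coefficients of cos(2x) and sin(2x) gives A = 13/425, B = -16/425, so u_p = -16*sin(2*x)/425 + 13*cos(2*x)/425.
General solution: u = -16*sin(2*x)/425 + 13*cos(2*x)/425 + C1*cos(x)*exp(4*x) + C2*exp(4*x)*sin(x).
Apply the initial conditions: u(0) = 13/425 + C1 = -3 and u'(0) = -32/425 + C2 + 4*C1 = 0. Solving gives C1 = -1288/425, C2 = 5184/425.

u = -16*sin(2*x)/425 + 13*cos(2*x)/425 - 1288*cos(x)*exp(4*x)/425 + 5184*exp(4*x)*sin(x)/425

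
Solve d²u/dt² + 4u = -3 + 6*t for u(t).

Characteristic equation r² + 4 = 0 has discriminant (0)² - 4·(4) = -16 < 0, so r = ± 2i.
Hence u_h = C1*cos(2*t) + C2*sin(2*t).
For the particular solution try u_p = A0 + A1*t. Substituting and matching coefficients of each power of t gives A0 = -3/4, A1 = 3/2, so u_p = -3/4 + 3*t/2.

u = -3/4 + 3*t/2 + C1*cos(2*t) + C2*sin(2*t)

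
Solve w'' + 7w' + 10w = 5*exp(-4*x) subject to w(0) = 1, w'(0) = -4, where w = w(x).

Characteristic equation r² + 7r + 10 = 0 factors as (r + 2)(r + 5) = 0, so r = -2, -5.
Hence w_h = C1*exp(-2*x) + C2*exp(-5*x).
Try w_p = A*exp(-4*x). Substituting into the equation and dividing by exp(-4*x) gives A = -5/2, so w_p = -5*exp(-4*x)/2.
General solution: w = -5*exp(-4*x)/2 + C1*exp(-2*x) + C2*exp(-5*x).
Apply the initial conditions: w(0) = -5/2 + C1 + C2 = 1 and w'(0) = 10 - 5*C2 - 2*C1 = -4. Solving gives C1 = 7/6, C2 = 7/3.

w = -5*exp(-4*x)/2 + 7*exp(-5*x)/3 + 7*exp(-2*x)/6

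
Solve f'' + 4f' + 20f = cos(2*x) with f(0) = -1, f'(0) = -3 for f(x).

f = cos(2*x)/20 + sin(2*x)/40 - 103*exp(-2*x)*sin(4*x)/80 - 21*cos(4*x)*exp(-2*x)/20

Characteristic equation r² + 4r + 20 = 0 has discriminant (4)² - 4·(20) = -64 < 0, so r = -2 ± 4i.
Hence f_h = C1*cos(4*x)*exp(-2*x) + C2*exp(-2*x)*sin(4*x).
Try f_p = A*cos(2*x) + B*sin(2*x). Substituting and equating the coefficients of cos(2x) and sin(2x) gives A = 1/20, B = 1/40, so f_p = cos(2*x)/20 + sin(2*x)/40.
General solution: f = cos(2*x)/20 + sin(2*x)/40 + C1*cos(4*x)*exp(-2*x) + C2*exp(-2*x)*sin(4*x).
Apply the initial conditions: f(0) = 1/20 + C1 = -1 and f'(0) = 1/20 - 2*C1 + 4*C2 = -3. Solving gives C1 = -21/20, C2 = -103/80.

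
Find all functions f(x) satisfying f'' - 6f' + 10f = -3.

f = -3/10 + C1*cos(x)*exp(3*x) + C2*exp(3*x)*sin(x)

Characteristic equation r² - 6r + 10 = 0 has discriminant (-6)² - 4·(10) = -4 < 0, so r = 3 ± i.
Hence f_h = C1*cos(x)*exp(3*x) + C2*exp(3*x)*sin(x).
For the particular solution try f_p = A0. Substituting and matching coefficients of each power of x gives A0 = -3/10, so f_p = -3/10.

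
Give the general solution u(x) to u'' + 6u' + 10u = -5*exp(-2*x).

u = -5*exp(-2*x)/2 + C1*cos(x)*exp(-3*x) + C2*exp(-3*x)*sin(x)

Characteristic equation r² + 6r + 10 = 0 has discriminant (6)² - 4·(10) = -4 < 0, so r = -3 ± i.
Hence u_h = C1*cos(x)*exp(-3*x) + C2*exp(-3*x)*sin(x).
Try u_p = A*exp(-2*x). Substituting into the equation and dividing by exp(-2*x) gives A = -5/2, so u_p = -5*exp(-2*x)/2.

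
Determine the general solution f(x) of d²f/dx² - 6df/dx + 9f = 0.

Characteristic equation r² - 6r + 9 = 0 has discriminant (-6)² - 4·(9) = 0, so r = 3 is a repeated root.
Hence f_h = (C1 + C2*x)*exp(3*x).

f = C1*exp(3*x) + C2*x*exp(3*x)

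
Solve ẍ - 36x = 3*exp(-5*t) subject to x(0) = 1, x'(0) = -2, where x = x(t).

x = -3*exp(-5*t)/11 + 11*exp(-6*t)/12 + 47*exp(6*t)/132

Characteristic equation r² - 36 = 0 factors as (r + 6)(r - 6) = 0, so r = -6, 6.
Hence x_h = C1*exp(-6*t) + C2*exp(6*t).
Try x_p = A*exp(-5*t). Substituting into the equation and dividing by exp(-5*t) gives A = -3/11, so x_p = -3*exp(-5*t)/11.
General solution: x = -3*exp(-5*t)/11 + C1*exp(-6*t) + C2*exp(6*t).
Apply the initial conditions: x(0) = -3/11 + C1 + C2 = 1 and x'(0) = 15/11 - 6*C1 + 6*C2 = -2. Solving gives C1 = 11/12, C2 = 47/132.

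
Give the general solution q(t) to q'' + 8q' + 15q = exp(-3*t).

q = C1*exp(-3*t) + C2*exp(-5*t) + t*exp(-3*t)/2

Characteristic equation r² + 8r + 15 = 0 factors as (r + 3)(r + 5) = 0, so r = -3, -5.
Hence q_h = C1*exp(-3*t) + C2*exp(-5*t).
Since exp(-3*t) solves the homogeneous equation (r = -3 is a root of multiplicity 1), multiply the trial by t. Try q_p = A*t*exp(-3*t). Substituting into the equation and dividing by exp(-3*t) gives A = 1/2, so q_p = t*exp(-3*t)/2.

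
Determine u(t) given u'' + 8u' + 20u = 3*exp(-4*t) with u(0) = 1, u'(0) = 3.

Characteristic equation r² + 8r + 20 = 0 has discriminant (8)² - 4·(20) = -16 < 0, so r = -4 ± 2i.
Hence u_h = C1*cos(2*t)*exp(-4*t) + C2*exp(-4*t)*sin(2*t).
Try u_p = A*exp(-4*t). Substituting into the equation and dividing by exp(-4*t) gives A = 3/4, so u_p = 3*exp(-4*t)/4.
General solution: u = 3*exp(-4*t)/4 + C1*cos(2*t)*exp(-4*t) + C2*exp(-4*t)*sin(2*t).
Apply the initial conditions: u(0) = 3/4 + C1 = 1 and u'(0) = -3 - 4*C1 + 2*C2 = 3. Solving gives C1 = 1/4, C2 = 7/2.

u = 3*exp(-4*t)/4 + cos(2*t)*exp(-4*t)/4 + 7*exp(-4*t)*sin(2*t)/2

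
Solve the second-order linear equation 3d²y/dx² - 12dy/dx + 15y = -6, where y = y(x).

y = -2/5 + C1*cos(x)*exp(2*x) + C2*exp(2*x)*sin(x)

Divide through by 3: y'' - 4y' + 5y = -2.
Characteristic equation r² - 4r + 5 = 0 has discriminant (-4)² - 4·(5) = -4 < 0, so r = 2 ± i.
Hence y_h = C1*cos(x)*exp(2*x) + C2*exp(2*x)*sin(x).
For the particular solution try y_p = A0. Substituting and matching coefficients of each power of x gives A0 = -2/5, so y_p = -2/5.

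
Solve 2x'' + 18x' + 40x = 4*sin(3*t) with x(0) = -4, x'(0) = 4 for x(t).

Divide through by 2: x'' + 9x' + 20x = 2*sin(3*t).
Characteristic equation r² + 9r + 20 = 0 factors as (r + 5)(r + 4) = 0, so r = -5, -4.
Hence x_h = C1*exp(-5*t) + C2*exp(-4*t).
Try x_p = A*cos(3*t) + B*sin(3*t). Substituting and equating the coefficients of cos(3t) and sin(3t) gives A = -27/425, B = 11/425, so x_p = -27*cos(3*t)/425 + 11*sin(3*t)/425.
General solution: x = -27*cos(3*t)/425 + 11*sin(3*t)/425 + C1*exp(-5*t) + C2*exp(-4*t).
Apply the initial conditions: x(0) = -27/425 + C1 + C2 = -4 and x'(0) = 33/425 - 5*C1 - 4*C2 = 4. Solving gives C1 = 201/17, C2 = -394/25.

x = -394*exp(-4*t)/25 - 27*cos(3*t)/425 + 11*sin(3*t)/425 + 201*exp(-5*t)/17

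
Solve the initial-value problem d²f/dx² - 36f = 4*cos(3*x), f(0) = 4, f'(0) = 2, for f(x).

Characteristic equation r² - 36 = 0 factors as (r + 6)(r - 6) = 0, so r = -6, 6.
Hence f_h = C1*exp(-6*x) + C2*exp(6*x).
Try f_p = A*cos(3*x) + B*sin(3*x). Substituting and equating the coefficients of cos(3x) and sin(3x) gives A = -4/45, B = 0, so f_p = -4*cos(3*x)/45.
General solution: f = -4*cos(3*x)/45 + C1*exp(-6*x) + C2*exp(6*x).
Apply the initial conditions: f(0) = -4/45 + C1 + C2 = 4 and f'(0) = -6*C1 + 6*C2 = 2. Solving gives C1 = 169/90, C2 = 199/90.

f = -4*cos(3*x)/45 + 169*exp(-6*x)/90 + 199*exp(6*x)/90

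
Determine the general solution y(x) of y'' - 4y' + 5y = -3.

Characteristic equation r² - 4r + 5 = 0 has discriminant (-4)² - 4·(5) = -4 < 0, so r = 2 ± i.
Hence y_h = C1*cos(x)*exp(2*x) + C2*exp(2*x)*sin(x).
For the particular solution try y_p = A0. Substituting and matching coefficients of each power of x gives A0 = -3/5, so y_p = -3/5.

y = -3/5 + C1*cos(x)*exp(2*x) + C2*exp(2*x)*sin(x)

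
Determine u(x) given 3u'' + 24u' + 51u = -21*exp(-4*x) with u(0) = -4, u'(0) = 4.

Divide through by 3: u'' + 8u' + 17u = -7*exp(-4*x).
Characteristic equation r² + 8r + 17 = 0 has discriminant (8)² - 4·(17) = -4 < 0, so r = -4 ± i.
Hence u_h = C1*cos(x)*exp(-4*x) + C2*exp(-4*x)*sin(x).
Try u_p = A*exp(-4*x). Substituting into the equation and dividing by exp(-4*x) gives A = -7, so u_p = -7*exp(-4*x).
General solution: u = -7*exp(-4*x) + C1*cos(x)*exp(-4*x) + C2*exp(-4*x)*sin(x).
Apply the initial conditions: u(0) = -7 + C1 = -4 and u'(0) = 28 + C2 - 4*C1 = 4. Solving gives C1 = 3, C2 = -12.

u = -7*exp(-4*x) - 12*exp(-4*x)*sin(x) + 3*cos(x)*exp(-4*x)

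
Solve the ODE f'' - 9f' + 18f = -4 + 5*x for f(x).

f = -1/12 + 5*x/18 + C1*exp(6*x) + C2*exp(3*x)

Characteristic equation r² - 9r + 18 = 0 factors as (r - 6)(r - 3) = 0, so r = 6, 3.
Hence f_h = C1*exp(6*x) + C2*exp(3*x).
For the particular solution try f_p = A0 + A1*x. Substituting and matching coefficients of each power of x gives A0 = -1/12, A1 = 5/18, so f_p = -1/12 + 5*x/18.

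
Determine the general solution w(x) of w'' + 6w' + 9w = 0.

w = C1*exp(-3*x) + C2*x*exp(-3*x)

Characteristic equation r² + 6r + 9 = 0 has discriminant (6)² - 4·(9) = 0, so r = -3 is a repeated root.
Hence w_h = (C1 + C2*x)*exp(-3*x).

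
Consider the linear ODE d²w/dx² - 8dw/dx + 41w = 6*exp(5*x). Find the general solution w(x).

w = 3*exp(5*x)/13 + C1*cos(5*x)*exp(4*x) + C2*exp(4*x)*sin(5*x)

Characteristic equation r² - 8r + 41 = 0 has discriminant (-8)² - 4·(41) = -100 < 0, so r = 4 ± 5i.
Hence w_h = C1*cos(5*x)*exp(4*x) + C2*exp(4*x)*sin(5*x).
Try w_p = A*exp(5*x). Substituting into the equation and dividing by exp(5*x) gives A = 3/13, so w_p = 3*exp(5*x)/13.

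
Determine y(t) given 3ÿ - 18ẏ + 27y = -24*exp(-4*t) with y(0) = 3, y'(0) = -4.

y = -8*exp(-4*t)/49 + 155*exp(3*t)/49 - 99*t*exp(3*t)/7

Divide through by 3: y'' - 6y' + 9y = -8*exp(-4*t).
Characteristic equation r² - 6r + 9 = 0 has discriminant (-6)² - 4·(9) = 0, so r = 3 is a repeated root.
Hence y_h = (C1 + C2*t)*exp(3*t).
Try y_p = A*exp(-4*t). Substituting into the equation and dividing by exp(-4*t) gives A = -8/49, so y_p = -8*exp(-4*t)/49.
General solution: y = -8*exp(-4*t)/49 + C1*exp(3*t) + C2*t*exp(3*t).
Apply the initial conditions: y(0) = -8/49 + C1 = 3 and y'(0) = 32/49 + C2 + 3*C1 = -4. Solving gives C1 = 155/49, C2 = -99/7.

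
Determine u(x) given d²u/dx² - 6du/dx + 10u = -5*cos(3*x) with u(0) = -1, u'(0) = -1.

u = -cos(3*x)/65 + 18*sin(3*x)/65 - 64*cos(x)*exp(3*x)/65 + 73*exp(3*x)*sin(x)/65

Characteristic equation r² - 6r + 10 = 0 has discriminant (-6)² - 4·(10) = -4 < 0, so r = 3 ± i.
Hence u_h = C1*cos(x)*exp(3*x) + C2*exp(3*x)*sin(x).
Try u_p = A*cos(3*x) + B*sin(3*x). Substituting and equating the coefficients of cos(3x) and sin(3x) gives A = -1/65, B = 18/65, so u_p = -cos(3*x)/65 + 18*sin(3*x)/65.
General solution: u = -cos(3*x)/65 + 18*sin(3*x)/65 + C1*cos(x)*exp(3*x) + C2*exp(3*x)*sin(x).
Apply the initial conditions: u(0) = -1/65 + C1 = -1 and u'(0) = 54/65 + C2 + 3*C1 = -1. Solving gives C1 = -64/65, C2 = 73/65.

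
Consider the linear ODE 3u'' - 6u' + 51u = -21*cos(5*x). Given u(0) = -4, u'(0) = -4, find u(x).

Divide through by 3: u'' - 2u' + 17u = -7*cos(5*x).
Characteristic equation r² - 2r + 17 = 0 has discriminant (-2)² - 4·(17) = -64 < 0, so r = 1 ± 4i.
Hence u_h = C1*cos(4*x)*exp(x) + C2*exp(x)*sin(4*x).
Try u_p = A*cos(5*x) + B*sin(5*x). Substituting and equating the coefficients of cos(5x) and sin(5x) gives A = 14/41, B = 35/82, so u_p = 14*cos(5*x)/41 + 35*sin(5*x)/82.
General solution: u = 14*cos(5*x)/41 + 35*sin(5*x)/82 + C1*cos(4*x)*exp(x) + C2*exp(x)*sin(4*x).
Apply the initial conditions: u(0) = 14/41 + C1 = -4 and u'(0) = 175/82 + C1 + 4*C2 = -4. Solving gives C1 = -178/41, C2 = -147/328.

u = 14*cos(5*x)/41 + 35*sin(5*x)/82 - 178*cos(4*x)*exp(x)/41 - 147*exp(x)*sin(4*x)/328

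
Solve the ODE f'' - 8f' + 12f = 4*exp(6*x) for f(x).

Characteristic equation r² - 8r + 12 = 0 factors as (r - 2)(r - 6) = 0, so r = 2, 6.
Hence f_h = C1*exp(2*x) + C2*exp(6*x).
Since exp(6*x) solves the homogeneous equation (r = 6 is a root of multiplicity 1), multiply the trial by x. Try f_p = A*x*exp(6*x). Substituting into the equation and dividing by exp(6*x) gives A = 1, so f_p = x*exp(6*x).

f = C1*exp(2*x) + C2*exp(6*x) + x*exp(6*x)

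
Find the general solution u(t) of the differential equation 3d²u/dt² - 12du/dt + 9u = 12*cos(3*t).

u = -4*sin(3*t)/15 - 2*cos(3*t)/15 + C1*exp(3*t) + C2*exp(t)

Divide through by 3: u'' - 4u' + 3u = 4*cos(3*t).
Characteristic equation r² - 4r + 3 = 0 factors as (r - 3)(r - 1) = 0, so r = 3, 1.
Hence u_h = C1*exp(3*t) + C2*exp(t).
Try u_p = A*cos(3*t) + B*sin(3*t). Substituting and equating the coefficients of cos(3t) and sin(3t) gives A = -2/15, B = -4/15, so u_p = -4*sin(3*t)/15 - 2*cos(3*t)/15.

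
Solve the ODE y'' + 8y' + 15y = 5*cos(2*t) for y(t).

y = 55*cos(2*t)/377 + 80*sin(2*t)/377 + C1*exp(-3*t) + C2*exp(-5*t)

Characteristic equation r² + 8r + 15 = 0 factors as (r + 3)(r + 5) = 0, so r = -3, -5.
Hence y_h = C1*exp(-3*t) + C2*exp(-5*t).
Try y_p = A*cos(2*t) + B*sin(2*t). Substituting and equating the coefficients of cos(2t) and sin(2t) gives A = 55/377, B = 80/377, so y_p = 55*cos(2*t)/377 + 80*sin(2*t)/377.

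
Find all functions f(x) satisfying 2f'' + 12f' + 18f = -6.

f = -1/3 + C1*exp(-3*x) + C2*x*exp(-3*x)

Divide through by 2: f'' + 6f' + 9f = -3.
Characteristic equation r² + 6r + 9 = 0 has discriminant (6)² - 4·(9) = 0, so r = -3 is a repeated root.
Hence f_h = (C1 + C2*x)*exp(-3*x).
For the particular solution try f_p = A0. Substituting and matching coefficients of each power of x gives A0 = -1/3, so f_p = -1/3.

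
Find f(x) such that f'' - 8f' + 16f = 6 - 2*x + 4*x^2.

Characteristic equation r² - 8r + 16 = 0 has discriminant (-8)² - 4·(16) = 0, so r = 4 is a repeated root.
Hence f_h = (C1 + C2*x)*exp(4*x).
For the particular solution try f_p = A0 + A1*x + A2*x^2. Substituting and matching coefficients of each power of x gives A0 = 13/32, A1 = 1/8, A2 = 1/4, so f_p = 13/32 + x^2/4 + x/8.

f = 13/32 + x**2/4 + x/8 + C1*exp(4*x) + C2*x*exp(4*x)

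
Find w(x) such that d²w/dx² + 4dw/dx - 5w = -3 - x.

Characteristic equation r² + 4r - 5 = 0 factors as (r + 5)(r - 1) = 0, so r = -5, 1.
Hence w_h = C1*exp(-5*x) + C2*exp(x).
For the particular solution try w_p = A0 + A1*x. Substituting and matching coefficients of each power of x gives A0 = 19/25, A1 = 1/5, so w_p = 19/25 + x/5.

w = 19/25 + x/5 + C1*exp(-5*x) + C2*exp(x)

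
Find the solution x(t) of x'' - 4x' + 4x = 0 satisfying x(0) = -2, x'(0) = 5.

Characteristic equation r² - 4r + 4 = 0 has discriminant (-4)² - 4·(4) = 0, so r = 2 is a repeated root.
Hence x_h = (C1 + C2*t)*exp(2*t).
Apply the initial conditions: x(0) = C1 = -2 and x'(0) = C2 + 2*C1 = 5. Solving gives C1 = -2, C2 = 9.

x = -2*exp(2*t) + 9*t*exp(2*t)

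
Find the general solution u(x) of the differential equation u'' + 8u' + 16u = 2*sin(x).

u = -16*cos(x)/289 + 30*sin(x)/289 + C1*exp(-4*x) + C2*x*exp(-4*x)

Characteristic equation r² + 8r + 16 = 0 has discriminant (8)² - 4·(16) = 0, so r = -4 is a repeated root.
Hence u_h = (C1 + C2*x)*exp(-4*x).
Try u_p = A*cos(x) + B*sin(x). Substituting and equating the coefficients of cos(x) and sin(x) gives A = -16/289, B = 30/289, so u_p = -16*cos(x)/289 + 30*sin(x)/289.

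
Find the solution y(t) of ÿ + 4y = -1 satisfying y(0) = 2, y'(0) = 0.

Characteristic equation r² + 4 = 0 has discriminant (0)² - 4·(4) = -16 < 0, so r = ± 2i.
Hence y_h = C1*cos(2*t) + C2*sin(2*t).
For the particular solution try y_p = A0. Substituting and matching coefficients of each power of t gives A0 = -1/4, so y_p = -1/4.
General solution: y = -1/4 + C1*cos(2*t) + C2*sin(2*t).
Apply the initial conditions: y(0) = -1/4 + C1 = 2 and y'(0) = 2*C2 = 0. Solving gives C1 = 9/4, C2 = 0.

y = -1/4 + 9*cos(2*t)/4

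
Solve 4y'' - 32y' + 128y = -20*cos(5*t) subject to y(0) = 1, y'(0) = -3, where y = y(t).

Divide through by 4: y'' - 8y' + 32y = -5*cos(5*t).
Characteristic equation r² - 8r + 32 = 0 has discriminant (-8)² - 4·(32) = -64 < 0, so r = 4 ± 4i.
Hence y_h = C1*cos(4*t)*exp(4*t) + C2*exp(4*t)*sin(4*t).
Try y_p = A*cos(5*t) + B*sin(5*t). Substituting and equating the coefficients of cos(5t) and sin(5t) gives A = -35/1649, B = 200/1649, so y_p = -35*cos(5*t)/1649 + 200*sin(5*t)/1649.
General solution: y = -35*cos(5*t)/1649 + 200*sin(5*t)/1649 + C1*cos(4*t)*exp(4*t) + C2*exp(4*t)*sin(4*t).
Apply the initial conditions: y(0) = -35/1649 + C1 = 1 and y'(0) = 1000/1649 + 4*C1 + 4*C2 = -3. Solving gives C1 = 1684/1649, C2 = -12683/6596.

y = -35*cos(5*t)/1649 + 200*sin(5*t)/1649 - 12683*exp(4*t)*sin(4*t)/6596 + 1684*cos(4*t)*exp(4*t)/1649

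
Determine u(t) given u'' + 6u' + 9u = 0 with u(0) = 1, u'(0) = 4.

u = 7*t*exp(-3*t) + exp(-3*t)

Characteristic equation r² + 6r + 9 = 0 has discriminant (6)² - 4·(9) = 0, so r = -3 is a repeated root.
Hence u_h = (C1 + C2*t)*exp(-3*t).
Apply the initial conditions: u(0) = C1 = 1 and u'(0) = C2 - 3*C1 = 4. Solving gives C1 = 1, C2 = 7.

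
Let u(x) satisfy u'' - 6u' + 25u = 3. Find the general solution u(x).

u = 3/25 + C1*cos(4*x)*exp(3*x) + C2*exp(3*x)*sin(4*x)

Characteristic equation r² - 6r + 25 = 0 has discriminant (-6)² - 4·(25) = -64 < 0, so r = 3 ± 4i.
Hence u_h = C1*cos(4*x)*exp(3*x) + C2*exp(3*x)*sin(4*x).
For the particular solution try u_p = A0. Substituting and matching coefficients of each power of x gives A0 = 3/25, so u_p = 3/25.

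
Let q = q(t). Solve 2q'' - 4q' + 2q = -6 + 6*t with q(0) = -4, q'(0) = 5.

q = 3 - 7*exp(t) + 3*t + 9*t*exp(t)

Divide through by 2: q'' - 2q' + q = -3 + 3*t.
Characteristic equation r² - 2r + 1 = 0 has discriminant (-2)² - 4·(1) = 0, so r = 1 is a repeated root.
Hence q_h = (C1 + C2*t)*exp(t).
For the particular solution try q_p = A0 + A1*t. Substituting and matching coefficients of each power of t gives A0 = 3, A1 = 3, so q_p = 3 + 3*t.
General solution: q = 3 + 3*t + C1*exp(t) + C2*t*exp(t).
Apply the initial conditions: q(0) = 3 + C1 = -4 and q'(0) = 3 + C1 + C2 = 5. Solving gives C1 = -7, C2 = 9.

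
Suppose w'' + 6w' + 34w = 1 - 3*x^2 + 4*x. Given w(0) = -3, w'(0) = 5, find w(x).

w = 41/4913 - 3*x**2/34 + 43*x/289 - 20506*exp(-3*x)*sin(5*x)/24565 - 14780*cos(5*x)*exp(-3*x)/4913

Characteristic equation r² + 6r + 34 = 0 has discriminant (6)² - 4·(34) = -100 < 0, so r = -3 ± 5i.
Hence w_h = C1*cos(5*x)*exp(-3*x) + C2*exp(-3*x)*sin(5*x).
For the particular solution try w_p = A0 + A1*x + A2*x^2. Substituting and matching coefficients of each power of x gives A0 = 41/4913, A1 = 43/289, A2 = -3/34, so w_p = 41/4913 - 3*x^2/34 + 43*x/289.
General solution: w = 41/4913 - 3*x^2/34 + 43*x/289 + C1*cos(5*x)*exp(-3*x) + C2*exp(-3*x)*sin(5*x).
Apply the initial conditions: w(0) = 41/4913 + C1 = -3 and w'(0) = 43/289 - 3*C1 + 5*C2 = 5. Solving gives C1 = -14780/4913, C2 = -20506/24565.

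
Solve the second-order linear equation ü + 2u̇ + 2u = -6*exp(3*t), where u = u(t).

u = -6*exp(3*t)/17 + C1*cos(t)*exp(-t) + C2*exp(-t)*sin(t)

Characteristic equation r² + 2r + 2 = 0 has discriminant (2)² - 4·(2) = -4 < 0, so r = -1 ± i.
Hence u_h = C1*cos(t)*exp(-t) + C2*exp(-t)*sin(t).
Try u_p = A*exp(3*t). Substituting into the equation and dividing by exp(3*t) gives A = -6/17, so u_p = -6*exp(3*t)/17.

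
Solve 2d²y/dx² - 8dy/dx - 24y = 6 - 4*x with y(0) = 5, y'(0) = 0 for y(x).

Divide through by 2: y'' - 4y' - 12y = 3 - 2*x.
Characteristic equation r² - 4r - 12 = 0 factors as (r + 2)(r - 6) = 0, so r = -2, 6.
Hence y_h = C1*exp(-2*x) + C2*exp(6*x).
For the particular solution try y_p = A0 + A1*x. Substituting and matching coefficients of each power of x gives A0 = -11/36, A1 = 1/6, so y_p = -11/36 + x/6.
General solution: y = -11/36 + x/6 + C1*exp(-2*x) + C2*exp(6*x).
Apply the initial conditions: y(0) = -11/36 + C1 + C2 = 5 and y'(0) = 1/6 - 2*C1 + 6*C2 = 0. Solving gives C1 = 4, C2 = 47/36.

y = -11/36 + 4*exp(-2*x) + x/6 + 47*exp(6*x)/36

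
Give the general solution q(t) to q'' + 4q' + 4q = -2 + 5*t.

Characteristic equation r² + 4r + 4 = 0 has discriminant (4)² - 4·(4) = 0, so r = -2 is a repeated root.
Hence q_h = (C1 + C2*t)*exp(-2*t).
For the particular solution try q_p = A0 + A1*t. Substituting and matching coefficients of each power of t gives A0 = -7/4, A1 = 5/4, so q_p = -7/4 + 5*t/4.

q = -7/4 + 5*t/4 + C1*exp(-2*t) + C2*t*exp(-2*t)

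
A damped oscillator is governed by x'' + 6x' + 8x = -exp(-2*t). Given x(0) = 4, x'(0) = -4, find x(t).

Characteristic equation r² + 6r + 8 = 0 factors as (r + 4)(r + 2) = 0, so r = -4, -2.
Hence x_h = C1*exp(-4*t) + C2*exp(-2*t).
Since exp(-2*t) solves the homogeneous equation (r = -2 is a root of multiplicity 1), multiply the trial by t. Try x_p = A*t*exp(-2*t). Substituting into the equation and dividing by exp(-2*t) gives A = -1/2, so x_p = -t*exp(-2*t)/2.
General solution: x = C1*exp(-4*t) + C2*exp(-2*t) - t*exp(-2*t)/2.
Apply the initial conditions: x(0) = C1 + C2 = 4 and x'(0) = -1/2 - 4*C1 - 2*C2 = -4. Solving gives C1 = -9/4, C2 = 25/4.

x = -9*exp(-4*t)/4 + 25*exp(-2*t)/4 - t*exp(-2*t)/2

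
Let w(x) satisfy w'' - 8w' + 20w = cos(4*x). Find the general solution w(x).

w = -2*sin(4*x)/65 + cos(4*x)/260 + C1*cos(2*x)*exp(4*x) + C2*exp(4*x)*sin(2*x)

Characteristic equation r² - 8r + 20 = 0 has discriminant (-8)² - 4·(20) = -16 < 0, so r = 4 ± 2i.
Hence w_h = C1*cos(2*x)*exp(4*x) + C2*exp(4*x)*sin(2*x).
Try w_p = A*cos(4*x) + B*sin(4*x). Substituting and equating the coefficients of cos(4x) and sin(4x) gives A = 1/260, B = -2/65, so w_p = -2*sin(4*x)/65 + cos(4*x)/260.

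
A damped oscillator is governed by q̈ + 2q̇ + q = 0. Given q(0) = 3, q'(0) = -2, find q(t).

q = 3*exp(-t) + t*exp(-t)

Characteristic equation r² + 2r + 1 = 0 has discriminant (2)² - 4·(1) = 0, so r = -1 is a repeated root.
Hence q_h = (C1 + C2*t)*exp(-t).
Apply the initial conditions: q(0) = C1 = 3 and q'(0) = C2 - C1 = -2. Solving gives C1 = 3, C2 = 1.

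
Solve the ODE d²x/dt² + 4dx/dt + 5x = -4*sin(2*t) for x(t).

Characteristic equation r² + 4r + 5 = 0 has discriminant (4)² - 4·(5) = -4 < 0, so r = -2 ± i.
Hence x_h = C1*cos(t)*exp(-2*t) + C2*exp(-2*t)*sin(t).
Try x_p = A*cos(2*t) + B*sin(2*t). Substituting and equating the coefficients of cos(2t) and sin(2t) gives A = 32/65, B = -4/65, so x_p = -4*sin(2*t)/65 + 32*cos(2*t)/65.

x = -4*sin(2*t)/65 + 32*cos(2*t)/65 + C1*cos(t)*exp(-2*t) + C2*exp(-2*t)*sin(t)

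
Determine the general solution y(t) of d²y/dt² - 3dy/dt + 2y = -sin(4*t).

Characteristic equation r² - 3r + 2 = 0 factors as (r - 2)(r - 1) = 0, so r = 2, 1.
Hence y_h = C1*exp(2*t) + C2*exp(t).
Try y_p = A*cos(4*t) + B*sin(4*t). Substituting and equating the coefficients of cos(4t) and sin(4t) gives A = -3/85, B = 7/170, so y_p = -3*cos(4*t)/85 + 7*sin(4*t)/170.

y = -3*cos(4*t)/85 + 7*sin(4*t)/170 + C1*exp(2*t) + C2*exp(t)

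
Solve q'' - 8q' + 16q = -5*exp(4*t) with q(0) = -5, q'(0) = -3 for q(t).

Characteristic equation r² - 8r + 16 = 0 has discriminant (-8)² - 4·(16) = 0, so r = 4 is a repeated root.
Hence q_h = (C1 + C2*t)*exp(4*t).
Since exp(4*t) solves the homogeneous equation (r = 4 is a root of multiplicity 2), multiply the trial by t^2. Try q_p = A*t^2*exp(4*t). Substituting into the equation and dividing by exp(4*t) gives A = -5/2, so q_p = -5*t^2*exp(4*t)/2.
General solution: q = C1*exp(4*t) - 5*t^2*exp(4*t)/2 + C2*t*exp(4*t).
Apply the initial conditions: q(0) = C1 = -5 and q'(0) = C2 + 4*C1 = -3. Solving gives C1 = -5, C2 = 17.

q = -5*exp(4*t) + 17*t*exp(4*t) - 5*t**2*exp(4*t)/2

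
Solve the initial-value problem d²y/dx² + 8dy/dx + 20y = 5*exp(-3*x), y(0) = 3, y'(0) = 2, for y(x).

y = 2*cos(2*x)*exp(-4*x) + 13*exp(-4*x)*sin(2*x)/2 + exp(-3*x)

Characteristic equation r² + 8r + 20 = 0 has discriminant (8)² - 4·(20) = -16 < 0, so r = -4 ± 2i.
Hence y_h = C1*cos(2*x)*exp(-4*x) + C2*exp(-4*x)*sin(2*x).
Try y_p = A*exp(-3*x). Substituting into the equation and dividing by exp(-3*x) gives A = 1, so y_p = exp(-3*x).
General solution: y = C1*cos(2*x)*exp(-4*x) + C2*exp(-4*x)*sin(2*x) + exp(-3*x).
Apply the initial conditions: y(0) = 1 + C1 = 3 and y'(0) = -3 - 4*C1 + 2*C2 = 2. Solving gives C1 = 2, C2 = 13/2.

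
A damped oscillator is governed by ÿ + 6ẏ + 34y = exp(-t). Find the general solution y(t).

Characteristic equation r² + 6r + 34 = 0 has discriminant (6)² - 4·(34) = -100 < 0, so r = -3 ± 5i.
Hence y_h = C1*cos(5*t)*exp(-3*t) + C2*exp(-3*t)*sin(5*t).
Try y_p = A*exp(-t). Substituting into the equation and dividing by exp(-t) gives A = 1/29, so y_p = exp(-t)/29.

y = exp(-t)/29 + C1*cos(5*t)*exp(-3*t) + C2*exp(-3*t)*sin(5*t)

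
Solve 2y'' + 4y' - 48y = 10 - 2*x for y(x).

Divide through by 2: y'' + 2y' - 24y = 5 - x.
Characteristic equation r² + 2r - 24 = 0 factors as (r + 6)(r - 4) = 0, so r = -6, 4.
Hence y_h = C1*exp(-6*x) + C2*exp(4*x).
For the particular solution try y_p = A0 + A1*x. Substituting and matching coefficients of each power of x gives A0 = -59/288, A1 = 1/24, so y_p = -59/288 + x/24.

y = -59/288 + x/24 + C1*exp(-6*x) + C2*exp(4*x)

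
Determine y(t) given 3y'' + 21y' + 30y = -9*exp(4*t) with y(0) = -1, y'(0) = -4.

Divide through by 3: y'' + 7y' + 10y = -3*exp(4*t).
Characteristic equation r² + 7r + 10 = 0 factors as (r + 5)(r + 2) = 0, so r = -5, -2.
Hence y_h = C1*exp(-5*t) + C2*exp(-2*t).
Try y_p = A*exp(4*t). Substituting into the equation and dividing by exp(4*t) gives A = -1/18, so y_p = -exp(4*t)/18.
General solution: y = -exp(4*t)/18 + C1*exp(-5*t) + C2*exp(-2*t).
Apply the initial conditions: y(0) = -1/18 + C1 + C2 = -1 and y'(0) = -2/9 - 5*C1 - 2*C2 = -4. Solving gives C1 = 17/9, C2 = -17/6.

y = -17*exp(-2*t)/6 - exp(4*t)/18 + 17*exp(-5*t)/9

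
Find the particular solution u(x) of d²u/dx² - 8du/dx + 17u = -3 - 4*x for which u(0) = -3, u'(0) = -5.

Characteristic equation r² - 8r + 17 = 0 has discriminant (-8)² - 4·(17) = -4 < 0, so r = 4 ± i.
Hence u_h = C1*cos(x)*exp(4*x) + C2*exp(4*x)*sin(x).
For the particular solution try u_p = A0 + A1*x. Substituting and matching coefficients of each power of x gives A0 = -83/289, A1 = -4/17, so u_p = -83/289 - 4*x/17.
General solution: u = -83/289 - 4*x/17 + C1*cos(x)*exp(4*x) + C2*exp(4*x)*sin(x).
Apply the initial conditions: u(0) = -83/289 + C1 = -3 and u'(0) = -4/17 + C2 + 4*C1 = -5. Solving gives C1 = -784/289, C2 = 1759/289.

u = -83/289 - 4*x/17 - 784*cos(x)*exp(4*x)/289 + 1759*exp(4*x)*sin(x)/289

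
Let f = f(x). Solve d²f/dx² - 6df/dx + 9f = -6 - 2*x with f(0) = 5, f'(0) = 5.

f = -22/27 - 2*x/9 + 157*exp(3*x)/27 - 110*x*exp(3*x)/9

Characteristic equation r² - 6r + 9 = 0 has discriminant (-6)² - 4·(9) = 0, so r = 3 is a repeated root.
Hence f_h = (C1 + C2*x)*exp(3*x).
For the particular solution try f_p = A0 + A1*x. Substituting and matching coefficients of each power of x gives A0 = -22/27, A1 = -2/9, so f_p = -22/27 - 2*x/9.
General solution: f = -22/27 - 2*x/9 + C1*exp(3*x) + C2*x*exp(3*x).
Apply the initial conditions: f(0) = -22/27 + C1 = 5 and f'(0) = -2/9 + C2 + 3*C1 = 5. Solving gives C1 = 157/27, C2 = -110/9.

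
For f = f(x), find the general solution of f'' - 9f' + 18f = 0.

f = C1*exp(6*x) + C2*exp(3*x)

Characteristic equation r² - 9r + 18 = 0 factors as (r - 6)(r - 3) = 0, so r = 6, 3.
Hence f_h = C1*exp(6*x) + C2*exp(3*x).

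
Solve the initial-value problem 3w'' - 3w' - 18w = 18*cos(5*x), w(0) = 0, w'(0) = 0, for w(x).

Divide through by 3: w'' - w' - 6w = 6*cos(5*x).
Characteristic equation r² - r - 6 = 0 factors as (r + 2)(r - 3) = 0, so r = -2, 3.
Hence w_h = C1*exp(-2*x) + C2*exp(3*x).
Try w_p = A*cos(5*x) + B*sin(5*x). Substituting and equating the coefficients of cos(5x) and sin(5x) gives A = -93/493, B = -15/493, so w_p = -93*cos(5*x)/493 - 15*sin(5*x)/493.
General solution: w = -93*cos(5*x)/493 - 15*sin(5*x)/493 + C1*exp(-2*x) + C2*exp(3*x).
Apply the initial conditions: w(0) = -93/493 + C1 + C2 = 0 and w'(0) = -75/493 - 2*C1 + 3*C2 = 0. Solving gives C1 = 12/145, C2 = 9/85.

w = -93*cos(5*x)/493 - 15*sin(5*x)/493 + 9*exp(3*x)/85 + 12*exp(-2*x)/145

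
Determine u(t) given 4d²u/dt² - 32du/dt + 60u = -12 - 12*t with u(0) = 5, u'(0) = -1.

u = -23/75 - 209*exp(5*t)/25 - t/5 + 41*exp(3*t)/3

Divide through by 4: u'' - 8u' + 15u = -3 - 3*t.
Characteristic equation r² - 8r + 15 = 0 factors as (r - 5)(r - 3) = 0, so r = 5, 3.
Hence u_h = C1*exp(5*t) + C2*exp(3*t).
For the particular solution try u_p = A0 + A1*t. Substituting and matching coefficients of each power of t gives A0 = -23/75, A1 = -1/5, so u_p = -23/75 - t/5.
General solution: u = -23/75 - t/5 + C1*exp(5*t) + C2*exp(3*t).
Apply the initial conditions: u(0) = -23/75 + C1 + C2 = 5 and u'(0) = -1/5 + 3*C2 + 5*C1 = -1. Solving gives C1 = -209/25, C2 = 41/3.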